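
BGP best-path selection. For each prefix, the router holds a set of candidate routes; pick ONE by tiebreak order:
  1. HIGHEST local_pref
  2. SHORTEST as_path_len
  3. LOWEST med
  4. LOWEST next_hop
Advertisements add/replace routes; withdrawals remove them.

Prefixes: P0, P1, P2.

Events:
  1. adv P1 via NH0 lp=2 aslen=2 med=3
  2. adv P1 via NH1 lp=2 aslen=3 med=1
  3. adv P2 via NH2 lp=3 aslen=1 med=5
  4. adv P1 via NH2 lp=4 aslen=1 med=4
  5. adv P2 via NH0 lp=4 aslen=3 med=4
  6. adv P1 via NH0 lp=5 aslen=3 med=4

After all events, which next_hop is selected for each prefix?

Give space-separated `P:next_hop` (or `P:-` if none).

Op 1: best P0=- P1=NH0 P2=-
Op 2: best P0=- P1=NH0 P2=-
Op 3: best P0=- P1=NH0 P2=NH2
Op 4: best P0=- P1=NH2 P2=NH2
Op 5: best P0=- P1=NH2 P2=NH0
Op 6: best P0=- P1=NH0 P2=NH0

Answer: P0:- P1:NH0 P2:NH0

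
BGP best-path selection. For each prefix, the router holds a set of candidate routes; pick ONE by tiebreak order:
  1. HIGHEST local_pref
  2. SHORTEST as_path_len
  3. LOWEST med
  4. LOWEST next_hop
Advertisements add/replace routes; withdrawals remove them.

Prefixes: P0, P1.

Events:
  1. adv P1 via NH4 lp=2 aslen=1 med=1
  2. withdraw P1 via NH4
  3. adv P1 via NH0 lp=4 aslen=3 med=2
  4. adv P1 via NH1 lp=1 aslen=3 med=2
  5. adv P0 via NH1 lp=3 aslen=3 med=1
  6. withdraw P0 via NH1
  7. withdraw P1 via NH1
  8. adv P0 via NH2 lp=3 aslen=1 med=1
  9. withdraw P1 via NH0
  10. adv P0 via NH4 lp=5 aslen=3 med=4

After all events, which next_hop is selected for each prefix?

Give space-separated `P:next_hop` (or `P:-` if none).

Op 1: best P0=- P1=NH4
Op 2: best P0=- P1=-
Op 3: best P0=- P1=NH0
Op 4: best P0=- P1=NH0
Op 5: best P0=NH1 P1=NH0
Op 6: best P0=- P1=NH0
Op 7: best P0=- P1=NH0
Op 8: best P0=NH2 P1=NH0
Op 9: best P0=NH2 P1=-
Op 10: best P0=NH4 P1=-

Answer: P0:NH4 P1:-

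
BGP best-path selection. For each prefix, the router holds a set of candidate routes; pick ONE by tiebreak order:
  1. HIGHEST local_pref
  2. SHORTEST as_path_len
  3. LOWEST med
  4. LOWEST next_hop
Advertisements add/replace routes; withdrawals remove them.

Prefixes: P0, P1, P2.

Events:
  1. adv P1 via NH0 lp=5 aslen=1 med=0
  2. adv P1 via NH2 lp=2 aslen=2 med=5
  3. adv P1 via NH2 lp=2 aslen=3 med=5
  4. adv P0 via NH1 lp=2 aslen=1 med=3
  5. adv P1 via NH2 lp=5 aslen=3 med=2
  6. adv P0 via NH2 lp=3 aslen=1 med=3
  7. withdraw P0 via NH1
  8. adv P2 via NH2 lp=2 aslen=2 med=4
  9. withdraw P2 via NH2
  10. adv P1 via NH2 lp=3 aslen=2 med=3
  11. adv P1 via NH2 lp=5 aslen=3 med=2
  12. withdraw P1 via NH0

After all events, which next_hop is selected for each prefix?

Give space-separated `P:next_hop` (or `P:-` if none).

Op 1: best P0=- P1=NH0 P2=-
Op 2: best P0=- P1=NH0 P2=-
Op 3: best P0=- P1=NH0 P2=-
Op 4: best P0=NH1 P1=NH0 P2=-
Op 5: best P0=NH1 P1=NH0 P2=-
Op 6: best P0=NH2 P1=NH0 P2=-
Op 7: best P0=NH2 P1=NH0 P2=-
Op 8: best P0=NH2 P1=NH0 P2=NH2
Op 9: best P0=NH2 P1=NH0 P2=-
Op 10: best P0=NH2 P1=NH0 P2=-
Op 11: best P0=NH2 P1=NH0 P2=-
Op 12: best P0=NH2 P1=NH2 P2=-

Answer: P0:NH2 P1:NH2 P2:-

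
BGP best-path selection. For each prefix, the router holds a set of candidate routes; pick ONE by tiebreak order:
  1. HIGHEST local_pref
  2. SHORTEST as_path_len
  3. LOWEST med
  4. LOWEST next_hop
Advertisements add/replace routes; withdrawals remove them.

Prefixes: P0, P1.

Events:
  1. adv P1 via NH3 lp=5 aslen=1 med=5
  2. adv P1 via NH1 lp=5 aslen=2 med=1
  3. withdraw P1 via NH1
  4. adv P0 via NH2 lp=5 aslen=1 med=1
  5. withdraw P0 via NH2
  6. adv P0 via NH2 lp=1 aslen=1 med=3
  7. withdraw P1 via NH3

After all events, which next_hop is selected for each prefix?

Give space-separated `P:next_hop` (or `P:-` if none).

Op 1: best P0=- P1=NH3
Op 2: best P0=- P1=NH3
Op 3: best P0=- P1=NH3
Op 4: best P0=NH2 P1=NH3
Op 5: best P0=- P1=NH3
Op 6: best P0=NH2 P1=NH3
Op 7: best P0=NH2 P1=-

Answer: P0:NH2 P1:-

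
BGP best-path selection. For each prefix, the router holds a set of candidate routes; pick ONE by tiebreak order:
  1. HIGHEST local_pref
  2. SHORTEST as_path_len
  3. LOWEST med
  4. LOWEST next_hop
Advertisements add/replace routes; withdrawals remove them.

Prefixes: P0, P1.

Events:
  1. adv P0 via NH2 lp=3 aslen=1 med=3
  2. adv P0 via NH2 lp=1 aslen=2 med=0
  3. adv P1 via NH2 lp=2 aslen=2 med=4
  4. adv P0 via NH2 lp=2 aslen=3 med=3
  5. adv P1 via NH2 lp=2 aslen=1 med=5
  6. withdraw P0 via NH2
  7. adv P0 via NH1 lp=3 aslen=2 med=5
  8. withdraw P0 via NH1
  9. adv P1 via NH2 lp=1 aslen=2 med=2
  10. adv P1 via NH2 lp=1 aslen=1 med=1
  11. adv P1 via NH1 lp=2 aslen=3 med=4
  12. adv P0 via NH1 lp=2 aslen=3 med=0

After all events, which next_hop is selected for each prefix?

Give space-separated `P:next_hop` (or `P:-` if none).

Op 1: best P0=NH2 P1=-
Op 2: best P0=NH2 P1=-
Op 3: best P0=NH2 P1=NH2
Op 4: best P0=NH2 P1=NH2
Op 5: best P0=NH2 P1=NH2
Op 6: best P0=- P1=NH2
Op 7: best P0=NH1 P1=NH2
Op 8: best P0=- P1=NH2
Op 9: best P0=- P1=NH2
Op 10: best P0=- P1=NH2
Op 11: best P0=- P1=NH1
Op 12: best P0=NH1 P1=NH1

Answer: P0:NH1 P1:NH1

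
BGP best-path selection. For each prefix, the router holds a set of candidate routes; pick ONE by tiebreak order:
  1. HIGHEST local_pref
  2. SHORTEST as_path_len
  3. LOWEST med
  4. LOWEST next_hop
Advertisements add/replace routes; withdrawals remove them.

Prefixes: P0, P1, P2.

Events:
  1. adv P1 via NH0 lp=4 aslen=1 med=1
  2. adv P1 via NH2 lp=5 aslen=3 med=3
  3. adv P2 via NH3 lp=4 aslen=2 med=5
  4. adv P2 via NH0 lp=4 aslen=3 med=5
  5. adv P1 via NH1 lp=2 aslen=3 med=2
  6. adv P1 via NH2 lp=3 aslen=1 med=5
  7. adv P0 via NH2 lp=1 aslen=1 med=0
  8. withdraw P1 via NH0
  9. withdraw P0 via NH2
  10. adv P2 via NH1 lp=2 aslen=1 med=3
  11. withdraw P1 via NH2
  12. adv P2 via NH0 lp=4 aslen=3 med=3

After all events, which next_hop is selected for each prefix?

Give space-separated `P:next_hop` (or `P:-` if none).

Op 1: best P0=- P1=NH0 P2=-
Op 2: best P0=- P1=NH2 P2=-
Op 3: best P0=- P1=NH2 P2=NH3
Op 4: best P0=- P1=NH2 P2=NH3
Op 5: best P0=- P1=NH2 P2=NH3
Op 6: best P0=- P1=NH0 P2=NH3
Op 7: best P0=NH2 P1=NH0 P2=NH3
Op 8: best P0=NH2 P1=NH2 P2=NH3
Op 9: best P0=- P1=NH2 P2=NH3
Op 10: best P0=- P1=NH2 P2=NH3
Op 11: best P0=- P1=NH1 P2=NH3
Op 12: best P0=- P1=NH1 P2=NH3

Answer: P0:- P1:NH1 P2:NH3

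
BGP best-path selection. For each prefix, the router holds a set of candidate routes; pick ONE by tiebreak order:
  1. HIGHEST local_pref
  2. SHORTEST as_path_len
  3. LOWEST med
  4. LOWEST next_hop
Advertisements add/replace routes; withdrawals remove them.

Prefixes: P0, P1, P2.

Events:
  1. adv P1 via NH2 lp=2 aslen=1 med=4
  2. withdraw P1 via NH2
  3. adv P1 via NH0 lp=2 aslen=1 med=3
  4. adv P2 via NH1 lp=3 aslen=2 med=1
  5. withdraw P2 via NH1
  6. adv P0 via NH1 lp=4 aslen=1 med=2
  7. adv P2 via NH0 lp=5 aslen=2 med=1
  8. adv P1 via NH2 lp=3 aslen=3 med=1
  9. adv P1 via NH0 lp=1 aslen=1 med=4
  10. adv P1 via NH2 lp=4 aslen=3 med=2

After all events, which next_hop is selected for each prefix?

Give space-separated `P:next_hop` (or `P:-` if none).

Op 1: best P0=- P1=NH2 P2=-
Op 2: best P0=- P1=- P2=-
Op 3: best P0=- P1=NH0 P2=-
Op 4: best P0=- P1=NH0 P2=NH1
Op 5: best P0=- P1=NH0 P2=-
Op 6: best P0=NH1 P1=NH0 P2=-
Op 7: best P0=NH1 P1=NH0 P2=NH0
Op 8: best P0=NH1 P1=NH2 P2=NH0
Op 9: best P0=NH1 P1=NH2 P2=NH0
Op 10: best P0=NH1 P1=NH2 P2=NH0

Answer: P0:NH1 P1:NH2 P2:NH0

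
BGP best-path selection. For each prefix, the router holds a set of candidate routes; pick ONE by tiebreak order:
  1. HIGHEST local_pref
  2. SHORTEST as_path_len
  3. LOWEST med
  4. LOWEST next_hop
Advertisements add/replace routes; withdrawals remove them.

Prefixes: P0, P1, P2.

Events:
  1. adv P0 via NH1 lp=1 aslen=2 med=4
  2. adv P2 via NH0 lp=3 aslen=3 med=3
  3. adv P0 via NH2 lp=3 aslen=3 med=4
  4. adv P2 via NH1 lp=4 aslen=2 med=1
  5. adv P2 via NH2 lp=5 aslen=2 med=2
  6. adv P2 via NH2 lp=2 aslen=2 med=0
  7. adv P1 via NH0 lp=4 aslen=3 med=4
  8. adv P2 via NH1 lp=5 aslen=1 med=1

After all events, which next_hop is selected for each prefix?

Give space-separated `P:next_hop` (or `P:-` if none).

Answer: P0:NH2 P1:NH0 P2:NH1

Derivation:
Op 1: best P0=NH1 P1=- P2=-
Op 2: best P0=NH1 P1=- P2=NH0
Op 3: best P0=NH2 P1=- P2=NH0
Op 4: best P0=NH2 P1=- P2=NH1
Op 5: best P0=NH2 P1=- P2=NH2
Op 6: best P0=NH2 P1=- P2=NH1
Op 7: best P0=NH2 P1=NH0 P2=NH1
Op 8: best P0=NH2 P1=NH0 P2=NH1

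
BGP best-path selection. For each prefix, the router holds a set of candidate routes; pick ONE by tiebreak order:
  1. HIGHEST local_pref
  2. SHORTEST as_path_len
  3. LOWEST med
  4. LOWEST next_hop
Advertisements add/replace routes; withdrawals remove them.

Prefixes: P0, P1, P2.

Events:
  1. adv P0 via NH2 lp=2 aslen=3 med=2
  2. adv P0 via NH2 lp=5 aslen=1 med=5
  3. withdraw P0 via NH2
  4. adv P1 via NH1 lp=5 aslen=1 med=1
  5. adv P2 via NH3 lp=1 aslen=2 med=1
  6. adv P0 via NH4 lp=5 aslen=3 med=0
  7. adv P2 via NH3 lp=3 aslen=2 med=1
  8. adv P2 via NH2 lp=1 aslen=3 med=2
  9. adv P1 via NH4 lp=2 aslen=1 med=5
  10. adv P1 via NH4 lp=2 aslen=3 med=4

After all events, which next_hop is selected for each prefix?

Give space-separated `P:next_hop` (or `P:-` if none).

Op 1: best P0=NH2 P1=- P2=-
Op 2: best P0=NH2 P1=- P2=-
Op 3: best P0=- P1=- P2=-
Op 4: best P0=- P1=NH1 P2=-
Op 5: best P0=- P1=NH1 P2=NH3
Op 6: best P0=NH4 P1=NH1 P2=NH3
Op 7: best P0=NH4 P1=NH1 P2=NH3
Op 8: best P0=NH4 P1=NH1 P2=NH3
Op 9: best P0=NH4 P1=NH1 P2=NH3
Op 10: best P0=NH4 P1=NH1 P2=NH3

Answer: P0:NH4 P1:NH1 P2:NH3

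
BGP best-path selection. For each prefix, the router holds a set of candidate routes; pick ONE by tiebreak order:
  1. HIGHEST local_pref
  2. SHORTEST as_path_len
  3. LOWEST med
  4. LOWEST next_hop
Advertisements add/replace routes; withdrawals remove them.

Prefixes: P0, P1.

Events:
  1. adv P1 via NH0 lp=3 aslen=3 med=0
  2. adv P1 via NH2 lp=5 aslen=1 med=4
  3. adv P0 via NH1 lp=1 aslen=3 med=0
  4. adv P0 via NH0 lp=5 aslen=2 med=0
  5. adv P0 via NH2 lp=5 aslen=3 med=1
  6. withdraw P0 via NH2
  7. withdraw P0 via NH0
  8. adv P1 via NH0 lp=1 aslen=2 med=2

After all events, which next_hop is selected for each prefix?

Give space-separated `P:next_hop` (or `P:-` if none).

Answer: P0:NH1 P1:NH2

Derivation:
Op 1: best P0=- P1=NH0
Op 2: best P0=- P1=NH2
Op 3: best P0=NH1 P1=NH2
Op 4: best P0=NH0 P1=NH2
Op 5: best P0=NH0 P1=NH2
Op 6: best P0=NH0 P1=NH2
Op 7: best P0=NH1 P1=NH2
Op 8: best P0=NH1 P1=NH2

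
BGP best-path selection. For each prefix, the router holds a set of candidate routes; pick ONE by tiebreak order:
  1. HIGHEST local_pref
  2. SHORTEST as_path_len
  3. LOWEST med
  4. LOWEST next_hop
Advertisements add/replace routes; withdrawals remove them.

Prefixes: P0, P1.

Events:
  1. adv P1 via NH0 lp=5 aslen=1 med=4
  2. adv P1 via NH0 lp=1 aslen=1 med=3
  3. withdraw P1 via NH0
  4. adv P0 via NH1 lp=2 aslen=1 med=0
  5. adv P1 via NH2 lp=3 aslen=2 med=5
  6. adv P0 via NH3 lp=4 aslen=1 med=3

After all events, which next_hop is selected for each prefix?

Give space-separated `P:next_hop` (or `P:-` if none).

Answer: P0:NH3 P1:NH2

Derivation:
Op 1: best P0=- P1=NH0
Op 2: best P0=- P1=NH0
Op 3: best P0=- P1=-
Op 4: best P0=NH1 P1=-
Op 5: best P0=NH1 P1=NH2
Op 6: best P0=NH3 P1=NH2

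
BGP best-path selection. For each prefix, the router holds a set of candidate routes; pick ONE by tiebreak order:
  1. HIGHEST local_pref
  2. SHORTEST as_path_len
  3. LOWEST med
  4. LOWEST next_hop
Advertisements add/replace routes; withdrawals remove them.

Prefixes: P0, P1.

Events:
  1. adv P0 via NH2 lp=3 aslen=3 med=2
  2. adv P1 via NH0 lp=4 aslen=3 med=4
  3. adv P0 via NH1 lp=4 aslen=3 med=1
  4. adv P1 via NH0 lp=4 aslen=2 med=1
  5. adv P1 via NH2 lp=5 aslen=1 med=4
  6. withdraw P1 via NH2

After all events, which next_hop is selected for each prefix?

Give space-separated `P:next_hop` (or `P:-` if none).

Op 1: best P0=NH2 P1=-
Op 2: best P0=NH2 P1=NH0
Op 3: best P0=NH1 P1=NH0
Op 4: best P0=NH1 P1=NH0
Op 5: best P0=NH1 P1=NH2
Op 6: best P0=NH1 P1=NH0

Answer: P0:NH1 P1:NH0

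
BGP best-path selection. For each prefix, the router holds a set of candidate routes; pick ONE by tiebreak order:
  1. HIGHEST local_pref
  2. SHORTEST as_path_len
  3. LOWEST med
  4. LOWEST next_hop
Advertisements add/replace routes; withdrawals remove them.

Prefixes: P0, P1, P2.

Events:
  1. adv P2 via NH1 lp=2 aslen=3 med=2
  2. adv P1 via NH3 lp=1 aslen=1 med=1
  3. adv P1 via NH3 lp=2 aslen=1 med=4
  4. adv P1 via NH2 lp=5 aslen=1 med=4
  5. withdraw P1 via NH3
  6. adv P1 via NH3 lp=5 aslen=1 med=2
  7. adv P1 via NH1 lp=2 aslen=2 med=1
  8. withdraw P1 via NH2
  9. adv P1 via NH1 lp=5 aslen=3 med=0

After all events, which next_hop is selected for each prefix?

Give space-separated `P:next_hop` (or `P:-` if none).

Answer: P0:- P1:NH3 P2:NH1

Derivation:
Op 1: best P0=- P1=- P2=NH1
Op 2: best P0=- P1=NH3 P2=NH1
Op 3: best P0=- P1=NH3 P2=NH1
Op 4: best P0=- P1=NH2 P2=NH1
Op 5: best P0=- P1=NH2 P2=NH1
Op 6: best P0=- P1=NH3 P2=NH1
Op 7: best P0=- P1=NH3 P2=NH1
Op 8: best P0=- P1=NH3 P2=NH1
Op 9: best P0=- P1=NH3 P2=NH1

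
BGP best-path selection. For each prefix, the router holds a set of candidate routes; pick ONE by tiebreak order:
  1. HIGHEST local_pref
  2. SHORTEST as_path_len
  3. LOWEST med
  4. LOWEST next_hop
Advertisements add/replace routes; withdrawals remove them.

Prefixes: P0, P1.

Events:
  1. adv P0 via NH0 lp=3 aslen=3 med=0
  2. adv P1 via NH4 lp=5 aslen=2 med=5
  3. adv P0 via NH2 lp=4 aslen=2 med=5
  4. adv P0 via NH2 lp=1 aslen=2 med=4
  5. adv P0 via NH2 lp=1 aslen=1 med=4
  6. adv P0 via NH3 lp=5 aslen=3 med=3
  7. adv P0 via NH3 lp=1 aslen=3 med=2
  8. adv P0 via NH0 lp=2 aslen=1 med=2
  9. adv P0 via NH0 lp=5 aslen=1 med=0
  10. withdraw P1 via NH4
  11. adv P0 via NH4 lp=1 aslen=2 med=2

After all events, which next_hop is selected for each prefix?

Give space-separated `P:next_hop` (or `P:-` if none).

Answer: P0:NH0 P1:-

Derivation:
Op 1: best P0=NH0 P1=-
Op 2: best P0=NH0 P1=NH4
Op 3: best P0=NH2 P1=NH4
Op 4: best P0=NH0 P1=NH4
Op 5: best P0=NH0 P1=NH4
Op 6: best P0=NH3 P1=NH4
Op 7: best P0=NH0 P1=NH4
Op 8: best P0=NH0 P1=NH4
Op 9: best P0=NH0 P1=NH4
Op 10: best P0=NH0 P1=-
Op 11: best P0=NH0 P1=-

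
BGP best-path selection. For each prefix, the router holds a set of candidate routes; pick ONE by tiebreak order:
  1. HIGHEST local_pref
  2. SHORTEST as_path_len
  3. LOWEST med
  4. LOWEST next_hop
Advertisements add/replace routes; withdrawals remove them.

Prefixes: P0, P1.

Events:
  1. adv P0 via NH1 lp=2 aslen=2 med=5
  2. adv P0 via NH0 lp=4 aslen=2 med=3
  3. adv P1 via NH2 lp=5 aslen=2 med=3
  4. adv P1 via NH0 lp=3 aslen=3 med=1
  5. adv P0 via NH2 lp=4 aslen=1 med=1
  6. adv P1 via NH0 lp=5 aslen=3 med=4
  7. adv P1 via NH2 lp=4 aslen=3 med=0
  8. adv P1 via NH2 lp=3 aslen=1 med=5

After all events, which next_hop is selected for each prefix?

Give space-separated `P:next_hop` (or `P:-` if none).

Answer: P0:NH2 P1:NH0

Derivation:
Op 1: best P0=NH1 P1=-
Op 2: best P0=NH0 P1=-
Op 3: best P0=NH0 P1=NH2
Op 4: best P0=NH0 P1=NH2
Op 5: best P0=NH2 P1=NH2
Op 6: best P0=NH2 P1=NH2
Op 7: best P0=NH2 P1=NH0
Op 8: best P0=NH2 P1=NH0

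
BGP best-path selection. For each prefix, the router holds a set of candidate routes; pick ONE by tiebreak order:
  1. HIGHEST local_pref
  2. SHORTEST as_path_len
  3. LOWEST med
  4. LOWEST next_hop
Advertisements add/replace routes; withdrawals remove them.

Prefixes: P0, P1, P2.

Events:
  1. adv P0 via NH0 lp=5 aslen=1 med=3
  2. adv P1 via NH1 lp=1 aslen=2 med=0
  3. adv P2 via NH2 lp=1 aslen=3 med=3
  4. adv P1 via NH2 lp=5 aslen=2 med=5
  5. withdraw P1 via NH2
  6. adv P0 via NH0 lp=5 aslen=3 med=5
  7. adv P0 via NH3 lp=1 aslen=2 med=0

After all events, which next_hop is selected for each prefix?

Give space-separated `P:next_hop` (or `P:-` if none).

Answer: P0:NH0 P1:NH1 P2:NH2

Derivation:
Op 1: best P0=NH0 P1=- P2=-
Op 2: best P0=NH0 P1=NH1 P2=-
Op 3: best P0=NH0 P1=NH1 P2=NH2
Op 4: best P0=NH0 P1=NH2 P2=NH2
Op 5: best P0=NH0 P1=NH1 P2=NH2
Op 6: best P0=NH0 P1=NH1 P2=NH2
Op 7: best P0=NH0 P1=NH1 P2=NH2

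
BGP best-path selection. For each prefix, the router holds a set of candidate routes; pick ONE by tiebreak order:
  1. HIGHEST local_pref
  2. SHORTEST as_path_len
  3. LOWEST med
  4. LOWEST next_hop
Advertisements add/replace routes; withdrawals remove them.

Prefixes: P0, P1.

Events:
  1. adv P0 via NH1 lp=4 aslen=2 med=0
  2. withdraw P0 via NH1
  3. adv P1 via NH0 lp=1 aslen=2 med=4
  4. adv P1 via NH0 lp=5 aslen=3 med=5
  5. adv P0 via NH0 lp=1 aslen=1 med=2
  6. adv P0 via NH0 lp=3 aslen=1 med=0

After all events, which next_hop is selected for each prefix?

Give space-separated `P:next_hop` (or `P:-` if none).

Answer: P0:NH0 P1:NH0

Derivation:
Op 1: best P0=NH1 P1=-
Op 2: best P0=- P1=-
Op 3: best P0=- P1=NH0
Op 4: best P0=- P1=NH0
Op 5: best P0=NH0 P1=NH0
Op 6: best P0=NH0 P1=NH0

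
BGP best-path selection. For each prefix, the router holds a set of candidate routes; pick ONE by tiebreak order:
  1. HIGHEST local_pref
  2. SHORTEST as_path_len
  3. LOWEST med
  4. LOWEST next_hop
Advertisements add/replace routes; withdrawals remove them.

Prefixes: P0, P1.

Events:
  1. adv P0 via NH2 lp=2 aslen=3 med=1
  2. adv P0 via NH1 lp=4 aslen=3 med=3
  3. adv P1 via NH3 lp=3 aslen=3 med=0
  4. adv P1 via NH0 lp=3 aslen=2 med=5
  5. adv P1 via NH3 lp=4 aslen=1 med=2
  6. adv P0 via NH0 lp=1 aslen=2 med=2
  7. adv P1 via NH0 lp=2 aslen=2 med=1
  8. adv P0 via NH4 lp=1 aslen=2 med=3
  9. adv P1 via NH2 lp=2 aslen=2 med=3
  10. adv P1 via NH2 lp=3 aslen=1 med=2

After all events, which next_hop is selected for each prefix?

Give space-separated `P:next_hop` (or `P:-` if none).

Op 1: best P0=NH2 P1=-
Op 2: best P0=NH1 P1=-
Op 3: best P0=NH1 P1=NH3
Op 4: best P0=NH1 P1=NH0
Op 5: best P0=NH1 P1=NH3
Op 6: best P0=NH1 P1=NH3
Op 7: best P0=NH1 P1=NH3
Op 8: best P0=NH1 P1=NH3
Op 9: best P0=NH1 P1=NH3
Op 10: best P0=NH1 P1=NH3

Answer: P0:NH1 P1:NH3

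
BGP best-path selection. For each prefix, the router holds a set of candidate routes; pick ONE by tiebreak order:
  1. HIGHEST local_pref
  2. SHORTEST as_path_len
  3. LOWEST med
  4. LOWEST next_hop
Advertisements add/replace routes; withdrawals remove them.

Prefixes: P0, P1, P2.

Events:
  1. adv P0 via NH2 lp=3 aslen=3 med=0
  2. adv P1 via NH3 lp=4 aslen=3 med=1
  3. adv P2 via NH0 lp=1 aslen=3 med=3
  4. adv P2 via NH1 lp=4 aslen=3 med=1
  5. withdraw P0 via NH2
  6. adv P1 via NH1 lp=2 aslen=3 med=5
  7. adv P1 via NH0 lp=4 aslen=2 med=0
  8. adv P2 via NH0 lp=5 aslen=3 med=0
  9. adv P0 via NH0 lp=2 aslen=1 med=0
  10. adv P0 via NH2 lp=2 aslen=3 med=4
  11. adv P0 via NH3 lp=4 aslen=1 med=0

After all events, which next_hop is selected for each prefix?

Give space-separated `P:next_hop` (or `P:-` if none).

Answer: P0:NH3 P1:NH0 P2:NH0

Derivation:
Op 1: best P0=NH2 P1=- P2=-
Op 2: best P0=NH2 P1=NH3 P2=-
Op 3: best P0=NH2 P1=NH3 P2=NH0
Op 4: best P0=NH2 P1=NH3 P2=NH1
Op 5: best P0=- P1=NH3 P2=NH1
Op 6: best P0=- P1=NH3 P2=NH1
Op 7: best P0=- P1=NH0 P2=NH1
Op 8: best P0=- P1=NH0 P2=NH0
Op 9: best P0=NH0 P1=NH0 P2=NH0
Op 10: best P0=NH0 P1=NH0 P2=NH0
Op 11: best P0=NH3 P1=NH0 P2=NH0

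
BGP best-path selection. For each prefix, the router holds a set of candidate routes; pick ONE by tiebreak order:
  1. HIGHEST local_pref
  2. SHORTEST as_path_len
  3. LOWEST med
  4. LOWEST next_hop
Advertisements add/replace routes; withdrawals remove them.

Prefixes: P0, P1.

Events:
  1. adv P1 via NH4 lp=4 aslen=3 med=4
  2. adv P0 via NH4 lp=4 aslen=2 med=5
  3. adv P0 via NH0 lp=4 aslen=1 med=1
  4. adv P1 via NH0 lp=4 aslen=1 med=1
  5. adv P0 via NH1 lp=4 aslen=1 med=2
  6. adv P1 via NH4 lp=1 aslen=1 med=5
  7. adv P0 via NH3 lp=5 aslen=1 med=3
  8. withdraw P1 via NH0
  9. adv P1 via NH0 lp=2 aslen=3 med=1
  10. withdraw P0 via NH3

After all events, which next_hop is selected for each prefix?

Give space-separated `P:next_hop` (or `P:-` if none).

Op 1: best P0=- P1=NH4
Op 2: best P0=NH4 P1=NH4
Op 3: best P0=NH0 P1=NH4
Op 4: best P0=NH0 P1=NH0
Op 5: best P0=NH0 P1=NH0
Op 6: best P0=NH0 P1=NH0
Op 7: best P0=NH3 P1=NH0
Op 8: best P0=NH3 P1=NH4
Op 9: best P0=NH3 P1=NH0
Op 10: best P0=NH0 P1=NH0

Answer: P0:NH0 P1:NH0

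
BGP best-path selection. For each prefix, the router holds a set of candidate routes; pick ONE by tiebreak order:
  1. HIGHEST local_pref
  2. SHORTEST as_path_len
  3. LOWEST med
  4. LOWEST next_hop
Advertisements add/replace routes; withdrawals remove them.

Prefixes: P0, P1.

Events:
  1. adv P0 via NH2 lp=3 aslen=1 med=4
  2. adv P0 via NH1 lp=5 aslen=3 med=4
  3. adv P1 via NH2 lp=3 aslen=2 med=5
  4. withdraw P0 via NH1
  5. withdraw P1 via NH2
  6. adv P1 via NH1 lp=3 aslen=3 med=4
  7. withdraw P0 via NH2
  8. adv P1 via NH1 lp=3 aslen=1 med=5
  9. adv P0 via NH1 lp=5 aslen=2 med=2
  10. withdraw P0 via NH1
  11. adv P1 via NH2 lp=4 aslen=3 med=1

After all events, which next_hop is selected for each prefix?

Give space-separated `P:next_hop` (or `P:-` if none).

Op 1: best P0=NH2 P1=-
Op 2: best P0=NH1 P1=-
Op 3: best P0=NH1 P1=NH2
Op 4: best P0=NH2 P1=NH2
Op 5: best P0=NH2 P1=-
Op 6: best P0=NH2 P1=NH1
Op 7: best P0=- P1=NH1
Op 8: best P0=- P1=NH1
Op 9: best P0=NH1 P1=NH1
Op 10: best P0=- P1=NH1
Op 11: best P0=- P1=NH2

Answer: P0:- P1:NH2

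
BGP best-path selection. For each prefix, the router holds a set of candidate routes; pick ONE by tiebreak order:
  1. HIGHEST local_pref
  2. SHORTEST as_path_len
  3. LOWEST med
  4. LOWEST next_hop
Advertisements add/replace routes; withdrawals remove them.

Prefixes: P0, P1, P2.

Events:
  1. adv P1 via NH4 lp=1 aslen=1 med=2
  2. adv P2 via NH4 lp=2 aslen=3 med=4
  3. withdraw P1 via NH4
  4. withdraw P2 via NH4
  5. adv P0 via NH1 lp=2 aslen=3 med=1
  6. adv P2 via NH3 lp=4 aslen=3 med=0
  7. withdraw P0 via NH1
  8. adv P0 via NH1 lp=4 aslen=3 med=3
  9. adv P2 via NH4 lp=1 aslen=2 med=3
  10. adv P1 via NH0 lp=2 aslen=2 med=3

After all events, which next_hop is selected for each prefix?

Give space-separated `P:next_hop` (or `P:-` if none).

Op 1: best P0=- P1=NH4 P2=-
Op 2: best P0=- P1=NH4 P2=NH4
Op 3: best P0=- P1=- P2=NH4
Op 4: best P0=- P1=- P2=-
Op 5: best P0=NH1 P1=- P2=-
Op 6: best P0=NH1 P1=- P2=NH3
Op 7: best P0=- P1=- P2=NH3
Op 8: best P0=NH1 P1=- P2=NH3
Op 9: best P0=NH1 P1=- P2=NH3
Op 10: best P0=NH1 P1=NH0 P2=NH3

Answer: P0:NH1 P1:NH0 P2:NH3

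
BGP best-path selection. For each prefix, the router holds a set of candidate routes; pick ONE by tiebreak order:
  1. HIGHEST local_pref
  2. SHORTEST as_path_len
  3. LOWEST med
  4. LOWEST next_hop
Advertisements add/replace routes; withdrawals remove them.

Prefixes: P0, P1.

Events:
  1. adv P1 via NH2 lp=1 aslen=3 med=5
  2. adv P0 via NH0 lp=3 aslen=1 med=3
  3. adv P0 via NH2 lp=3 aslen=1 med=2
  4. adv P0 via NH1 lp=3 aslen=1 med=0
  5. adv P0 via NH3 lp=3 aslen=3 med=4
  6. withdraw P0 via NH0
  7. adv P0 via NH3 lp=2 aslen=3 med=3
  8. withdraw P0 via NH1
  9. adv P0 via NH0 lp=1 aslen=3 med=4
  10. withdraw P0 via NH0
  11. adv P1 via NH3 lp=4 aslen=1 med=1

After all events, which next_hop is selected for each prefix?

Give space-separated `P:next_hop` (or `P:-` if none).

Answer: P0:NH2 P1:NH3

Derivation:
Op 1: best P0=- P1=NH2
Op 2: best P0=NH0 P1=NH2
Op 3: best P0=NH2 P1=NH2
Op 4: best P0=NH1 P1=NH2
Op 5: best P0=NH1 P1=NH2
Op 6: best P0=NH1 P1=NH2
Op 7: best P0=NH1 P1=NH2
Op 8: best P0=NH2 P1=NH2
Op 9: best P0=NH2 P1=NH2
Op 10: best P0=NH2 P1=NH2
Op 11: best P0=NH2 P1=NH3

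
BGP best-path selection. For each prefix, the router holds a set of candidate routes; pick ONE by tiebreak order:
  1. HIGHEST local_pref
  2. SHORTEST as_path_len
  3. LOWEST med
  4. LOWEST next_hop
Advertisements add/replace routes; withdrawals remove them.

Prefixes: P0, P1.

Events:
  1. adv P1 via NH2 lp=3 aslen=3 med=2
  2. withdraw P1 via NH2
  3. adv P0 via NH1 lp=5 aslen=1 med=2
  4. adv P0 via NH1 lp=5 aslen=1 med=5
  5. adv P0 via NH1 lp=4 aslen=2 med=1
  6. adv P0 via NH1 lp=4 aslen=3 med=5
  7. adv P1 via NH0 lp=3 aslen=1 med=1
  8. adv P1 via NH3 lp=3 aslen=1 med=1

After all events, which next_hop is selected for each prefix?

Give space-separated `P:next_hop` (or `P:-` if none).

Op 1: best P0=- P1=NH2
Op 2: best P0=- P1=-
Op 3: best P0=NH1 P1=-
Op 4: best P0=NH1 P1=-
Op 5: best P0=NH1 P1=-
Op 6: best P0=NH1 P1=-
Op 7: best P0=NH1 P1=NH0
Op 8: best P0=NH1 P1=NH0

Answer: P0:NH1 P1:NH0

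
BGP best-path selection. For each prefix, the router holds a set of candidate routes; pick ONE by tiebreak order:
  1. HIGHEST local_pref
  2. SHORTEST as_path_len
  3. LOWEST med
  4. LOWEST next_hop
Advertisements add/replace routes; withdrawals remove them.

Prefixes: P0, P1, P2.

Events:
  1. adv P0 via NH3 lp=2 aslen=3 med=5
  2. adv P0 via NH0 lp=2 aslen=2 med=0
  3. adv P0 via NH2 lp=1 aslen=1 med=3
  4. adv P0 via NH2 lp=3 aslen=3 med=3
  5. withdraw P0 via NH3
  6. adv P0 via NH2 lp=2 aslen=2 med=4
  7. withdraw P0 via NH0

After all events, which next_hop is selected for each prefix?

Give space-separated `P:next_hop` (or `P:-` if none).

Answer: P0:NH2 P1:- P2:-

Derivation:
Op 1: best P0=NH3 P1=- P2=-
Op 2: best P0=NH0 P1=- P2=-
Op 3: best P0=NH0 P1=- P2=-
Op 4: best P0=NH2 P1=- P2=-
Op 5: best P0=NH2 P1=- P2=-
Op 6: best P0=NH0 P1=- P2=-
Op 7: best P0=NH2 P1=- P2=-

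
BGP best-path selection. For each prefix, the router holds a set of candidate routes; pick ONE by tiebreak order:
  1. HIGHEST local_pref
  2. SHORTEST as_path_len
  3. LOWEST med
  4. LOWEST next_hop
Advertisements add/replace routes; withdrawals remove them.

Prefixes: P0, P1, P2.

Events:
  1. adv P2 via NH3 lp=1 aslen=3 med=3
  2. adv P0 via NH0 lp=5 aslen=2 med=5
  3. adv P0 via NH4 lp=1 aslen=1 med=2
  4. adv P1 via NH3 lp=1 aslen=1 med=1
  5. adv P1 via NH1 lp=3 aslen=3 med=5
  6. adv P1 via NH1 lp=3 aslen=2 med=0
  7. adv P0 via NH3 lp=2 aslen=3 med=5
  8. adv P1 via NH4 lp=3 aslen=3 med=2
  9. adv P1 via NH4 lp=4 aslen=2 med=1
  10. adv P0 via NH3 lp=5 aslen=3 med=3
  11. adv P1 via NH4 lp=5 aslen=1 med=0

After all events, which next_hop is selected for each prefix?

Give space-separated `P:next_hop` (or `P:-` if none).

Op 1: best P0=- P1=- P2=NH3
Op 2: best P0=NH0 P1=- P2=NH3
Op 3: best P0=NH0 P1=- P2=NH3
Op 4: best P0=NH0 P1=NH3 P2=NH3
Op 5: best P0=NH0 P1=NH1 P2=NH3
Op 6: best P0=NH0 P1=NH1 P2=NH3
Op 7: best P0=NH0 P1=NH1 P2=NH3
Op 8: best P0=NH0 P1=NH1 P2=NH3
Op 9: best P0=NH0 P1=NH4 P2=NH3
Op 10: best P0=NH0 P1=NH4 P2=NH3
Op 11: best P0=NH0 P1=NH4 P2=NH3

Answer: P0:NH0 P1:NH4 P2:NH3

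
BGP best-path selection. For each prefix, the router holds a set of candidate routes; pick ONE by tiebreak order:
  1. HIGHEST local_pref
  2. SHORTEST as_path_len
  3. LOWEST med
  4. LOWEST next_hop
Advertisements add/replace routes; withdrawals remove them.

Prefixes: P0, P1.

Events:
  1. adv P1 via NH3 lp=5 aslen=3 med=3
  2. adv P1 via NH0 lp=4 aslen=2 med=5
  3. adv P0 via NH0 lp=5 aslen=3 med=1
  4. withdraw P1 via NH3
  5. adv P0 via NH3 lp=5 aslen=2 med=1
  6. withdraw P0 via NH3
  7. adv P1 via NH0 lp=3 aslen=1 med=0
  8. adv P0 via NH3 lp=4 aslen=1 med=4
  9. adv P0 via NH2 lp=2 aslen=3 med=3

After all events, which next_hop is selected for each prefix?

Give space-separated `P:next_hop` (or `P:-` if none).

Op 1: best P0=- P1=NH3
Op 2: best P0=- P1=NH3
Op 3: best P0=NH0 P1=NH3
Op 4: best P0=NH0 P1=NH0
Op 5: best P0=NH3 P1=NH0
Op 6: best P0=NH0 P1=NH0
Op 7: best P0=NH0 P1=NH0
Op 8: best P0=NH0 P1=NH0
Op 9: best P0=NH0 P1=NH0

Answer: P0:NH0 P1:NH0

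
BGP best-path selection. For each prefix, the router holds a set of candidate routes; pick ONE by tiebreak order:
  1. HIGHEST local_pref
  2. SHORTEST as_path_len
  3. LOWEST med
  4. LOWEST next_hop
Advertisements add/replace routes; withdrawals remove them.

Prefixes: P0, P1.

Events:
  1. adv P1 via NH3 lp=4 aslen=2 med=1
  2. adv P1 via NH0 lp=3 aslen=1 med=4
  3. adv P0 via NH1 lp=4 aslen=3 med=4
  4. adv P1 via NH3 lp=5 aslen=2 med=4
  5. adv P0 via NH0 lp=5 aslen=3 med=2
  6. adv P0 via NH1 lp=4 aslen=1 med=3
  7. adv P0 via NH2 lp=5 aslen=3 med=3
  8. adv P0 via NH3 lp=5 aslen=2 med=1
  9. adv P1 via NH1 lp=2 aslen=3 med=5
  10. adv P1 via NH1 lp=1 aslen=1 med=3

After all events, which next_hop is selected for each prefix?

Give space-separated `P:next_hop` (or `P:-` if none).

Answer: P0:NH3 P1:NH3

Derivation:
Op 1: best P0=- P1=NH3
Op 2: best P0=- P1=NH3
Op 3: best P0=NH1 P1=NH3
Op 4: best P0=NH1 P1=NH3
Op 5: best P0=NH0 P1=NH3
Op 6: best P0=NH0 P1=NH3
Op 7: best P0=NH0 P1=NH3
Op 8: best P0=NH3 P1=NH3
Op 9: best P0=NH3 P1=NH3
Op 10: best P0=NH3 P1=NH3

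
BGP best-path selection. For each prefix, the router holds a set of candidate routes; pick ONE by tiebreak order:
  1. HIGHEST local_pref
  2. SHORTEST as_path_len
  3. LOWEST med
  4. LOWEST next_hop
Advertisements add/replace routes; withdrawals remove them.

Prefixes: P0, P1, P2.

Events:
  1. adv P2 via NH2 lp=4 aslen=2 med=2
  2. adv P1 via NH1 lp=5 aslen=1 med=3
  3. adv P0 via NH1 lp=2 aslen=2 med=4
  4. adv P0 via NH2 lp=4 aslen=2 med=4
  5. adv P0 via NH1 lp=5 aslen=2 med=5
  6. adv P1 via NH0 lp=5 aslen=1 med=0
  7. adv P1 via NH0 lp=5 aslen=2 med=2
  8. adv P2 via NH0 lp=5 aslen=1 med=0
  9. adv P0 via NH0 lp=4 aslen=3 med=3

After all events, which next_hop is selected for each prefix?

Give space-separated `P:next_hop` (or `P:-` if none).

Answer: P0:NH1 P1:NH1 P2:NH0

Derivation:
Op 1: best P0=- P1=- P2=NH2
Op 2: best P0=- P1=NH1 P2=NH2
Op 3: best P0=NH1 P1=NH1 P2=NH2
Op 4: best P0=NH2 P1=NH1 P2=NH2
Op 5: best P0=NH1 P1=NH1 P2=NH2
Op 6: best P0=NH1 P1=NH0 P2=NH2
Op 7: best P0=NH1 P1=NH1 P2=NH2
Op 8: best P0=NH1 P1=NH1 P2=NH0
Op 9: best P0=NH1 P1=NH1 P2=NH0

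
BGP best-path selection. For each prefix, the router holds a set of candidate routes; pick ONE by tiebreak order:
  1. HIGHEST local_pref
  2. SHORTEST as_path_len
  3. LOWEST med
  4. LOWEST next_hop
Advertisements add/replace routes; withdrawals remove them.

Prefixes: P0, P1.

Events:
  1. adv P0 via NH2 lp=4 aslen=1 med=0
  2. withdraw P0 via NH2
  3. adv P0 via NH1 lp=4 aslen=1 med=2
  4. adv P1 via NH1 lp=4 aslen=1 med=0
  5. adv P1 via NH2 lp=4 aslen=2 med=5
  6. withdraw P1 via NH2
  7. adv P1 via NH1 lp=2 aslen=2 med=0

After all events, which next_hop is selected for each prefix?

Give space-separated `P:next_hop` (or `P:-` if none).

Answer: P0:NH1 P1:NH1

Derivation:
Op 1: best P0=NH2 P1=-
Op 2: best P0=- P1=-
Op 3: best P0=NH1 P1=-
Op 4: best P0=NH1 P1=NH1
Op 5: best P0=NH1 P1=NH1
Op 6: best P0=NH1 P1=NH1
Op 7: best P0=NH1 P1=NH1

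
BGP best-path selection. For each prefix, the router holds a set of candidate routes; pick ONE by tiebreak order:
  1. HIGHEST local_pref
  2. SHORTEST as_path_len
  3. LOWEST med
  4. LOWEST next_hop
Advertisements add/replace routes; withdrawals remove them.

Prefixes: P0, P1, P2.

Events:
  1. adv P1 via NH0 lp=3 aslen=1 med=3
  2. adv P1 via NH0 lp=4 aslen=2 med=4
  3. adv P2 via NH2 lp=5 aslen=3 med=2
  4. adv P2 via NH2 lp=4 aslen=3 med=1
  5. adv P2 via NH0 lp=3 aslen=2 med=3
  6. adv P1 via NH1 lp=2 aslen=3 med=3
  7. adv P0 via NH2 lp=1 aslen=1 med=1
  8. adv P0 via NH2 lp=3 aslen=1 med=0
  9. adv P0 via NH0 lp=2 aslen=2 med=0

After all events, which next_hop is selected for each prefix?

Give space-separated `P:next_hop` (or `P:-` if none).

Answer: P0:NH2 P1:NH0 P2:NH2

Derivation:
Op 1: best P0=- P1=NH0 P2=-
Op 2: best P0=- P1=NH0 P2=-
Op 3: best P0=- P1=NH0 P2=NH2
Op 4: best P0=- P1=NH0 P2=NH2
Op 5: best P0=- P1=NH0 P2=NH2
Op 6: best P0=- P1=NH0 P2=NH2
Op 7: best P0=NH2 P1=NH0 P2=NH2
Op 8: best P0=NH2 P1=NH0 P2=NH2
Op 9: best P0=NH2 P1=NH0 P2=NH2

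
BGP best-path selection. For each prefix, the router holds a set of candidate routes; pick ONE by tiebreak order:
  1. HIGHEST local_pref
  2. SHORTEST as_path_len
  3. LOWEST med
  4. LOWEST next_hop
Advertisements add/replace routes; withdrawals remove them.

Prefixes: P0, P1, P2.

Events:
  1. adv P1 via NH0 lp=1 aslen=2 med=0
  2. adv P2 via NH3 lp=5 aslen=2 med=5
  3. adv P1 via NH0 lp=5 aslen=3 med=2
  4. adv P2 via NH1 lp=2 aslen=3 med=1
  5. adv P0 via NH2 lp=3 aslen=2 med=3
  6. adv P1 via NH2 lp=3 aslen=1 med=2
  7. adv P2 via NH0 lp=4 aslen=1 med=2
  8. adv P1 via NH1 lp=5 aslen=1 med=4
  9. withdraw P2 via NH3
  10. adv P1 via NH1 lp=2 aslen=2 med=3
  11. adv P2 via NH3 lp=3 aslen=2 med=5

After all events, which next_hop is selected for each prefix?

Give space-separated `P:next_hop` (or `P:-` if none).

Answer: P0:NH2 P1:NH0 P2:NH0

Derivation:
Op 1: best P0=- P1=NH0 P2=-
Op 2: best P0=- P1=NH0 P2=NH3
Op 3: best P0=- P1=NH0 P2=NH3
Op 4: best P0=- P1=NH0 P2=NH3
Op 5: best P0=NH2 P1=NH0 P2=NH3
Op 6: best P0=NH2 P1=NH0 P2=NH3
Op 7: best P0=NH2 P1=NH0 P2=NH3
Op 8: best P0=NH2 P1=NH1 P2=NH3
Op 9: best P0=NH2 P1=NH1 P2=NH0
Op 10: best P0=NH2 P1=NH0 P2=NH0
Op 11: best P0=NH2 P1=NH0 P2=NH0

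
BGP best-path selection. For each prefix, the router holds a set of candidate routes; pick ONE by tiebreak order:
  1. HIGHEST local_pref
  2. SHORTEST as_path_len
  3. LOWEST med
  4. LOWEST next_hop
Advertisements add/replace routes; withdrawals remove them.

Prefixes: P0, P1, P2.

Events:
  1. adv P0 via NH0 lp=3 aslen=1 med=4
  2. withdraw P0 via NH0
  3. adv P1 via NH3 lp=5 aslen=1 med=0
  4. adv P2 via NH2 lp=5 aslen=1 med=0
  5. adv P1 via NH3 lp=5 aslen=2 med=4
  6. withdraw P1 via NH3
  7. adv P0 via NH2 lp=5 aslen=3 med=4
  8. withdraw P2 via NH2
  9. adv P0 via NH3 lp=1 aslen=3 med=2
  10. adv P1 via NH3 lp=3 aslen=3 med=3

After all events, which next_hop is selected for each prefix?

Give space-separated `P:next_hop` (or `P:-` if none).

Answer: P0:NH2 P1:NH3 P2:-

Derivation:
Op 1: best P0=NH0 P1=- P2=-
Op 2: best P0=- P1=- P2=-
Op 3: best P0=- P1=NH3 P2=-
Op 4: best P0=- P1=NH3 P2=NH2
Op 5: best P0=- P1=NH3 P2=NH2
Op 6: best P0=- P1=- P2=NH2
Op 7: best P0=NH2 P1=- P2=NH2
Op 8: best P0=NH2 P1=- P2=-
Op 9: best P0=NH2 P1=- P2=-
Op 10: best P0=NH2 P1=NH3 P2=-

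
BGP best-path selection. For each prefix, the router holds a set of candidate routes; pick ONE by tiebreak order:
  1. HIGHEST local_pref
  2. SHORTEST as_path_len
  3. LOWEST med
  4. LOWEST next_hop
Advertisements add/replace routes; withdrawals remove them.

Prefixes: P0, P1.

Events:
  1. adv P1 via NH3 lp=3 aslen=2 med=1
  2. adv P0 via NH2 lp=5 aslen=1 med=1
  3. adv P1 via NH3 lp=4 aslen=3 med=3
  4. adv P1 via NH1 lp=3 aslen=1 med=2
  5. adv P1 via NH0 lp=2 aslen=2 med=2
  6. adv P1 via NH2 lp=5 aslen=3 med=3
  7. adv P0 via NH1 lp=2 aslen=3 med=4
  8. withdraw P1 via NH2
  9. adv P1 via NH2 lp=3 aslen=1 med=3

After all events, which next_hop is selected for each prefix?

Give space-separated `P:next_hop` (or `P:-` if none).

Answer: P0:NH2 P1:NH3

Derivation:
Op 1: best P0=- P1=NH3
Op 2: best P0=NH2 P1=NH3
Op 3: best P0=NH2 P1=NH3
Op 4: best P0=NH2 P1=NH3
Op 5: best P0=NH2 P1=NH3
Op 6: best P0=NH2 P1=NH2
Op 7: best P0=NH2 P1=NH2
Op 8: best P0=NH2 P1=NH3
Op 9: best P0=NH2 P1=NH3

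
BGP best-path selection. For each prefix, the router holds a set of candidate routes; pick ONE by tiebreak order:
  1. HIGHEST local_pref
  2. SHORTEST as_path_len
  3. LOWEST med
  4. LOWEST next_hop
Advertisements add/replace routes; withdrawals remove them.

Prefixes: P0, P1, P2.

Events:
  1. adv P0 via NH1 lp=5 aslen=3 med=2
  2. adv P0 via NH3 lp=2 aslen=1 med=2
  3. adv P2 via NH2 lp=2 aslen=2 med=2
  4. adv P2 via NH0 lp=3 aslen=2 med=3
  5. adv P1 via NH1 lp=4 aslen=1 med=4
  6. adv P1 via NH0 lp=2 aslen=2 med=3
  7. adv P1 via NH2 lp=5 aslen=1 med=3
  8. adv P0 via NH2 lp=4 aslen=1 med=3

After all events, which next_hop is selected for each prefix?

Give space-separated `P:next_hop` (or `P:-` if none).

Op 1: best P0=NH1 P1=- P2=-
Op 2: best P0=NH1 P1=- P2=-
Op 3: best P0=NH1 P1=- P2=NH2
Op 4: best P0=NH1 P1=- P2=NH0
Op 5: best P0=NH1 P1=NH1 P2=NH0
Op 6: best P0=NH1 P1=NH1 P2=NH0
Op 7: best P0=NH1 P1=NH2 P2=NH0
Op 8: best P0=NH1 P1=NH2 P2=NH0

Answer: P0:NH1 P1:NH2 P2:NH0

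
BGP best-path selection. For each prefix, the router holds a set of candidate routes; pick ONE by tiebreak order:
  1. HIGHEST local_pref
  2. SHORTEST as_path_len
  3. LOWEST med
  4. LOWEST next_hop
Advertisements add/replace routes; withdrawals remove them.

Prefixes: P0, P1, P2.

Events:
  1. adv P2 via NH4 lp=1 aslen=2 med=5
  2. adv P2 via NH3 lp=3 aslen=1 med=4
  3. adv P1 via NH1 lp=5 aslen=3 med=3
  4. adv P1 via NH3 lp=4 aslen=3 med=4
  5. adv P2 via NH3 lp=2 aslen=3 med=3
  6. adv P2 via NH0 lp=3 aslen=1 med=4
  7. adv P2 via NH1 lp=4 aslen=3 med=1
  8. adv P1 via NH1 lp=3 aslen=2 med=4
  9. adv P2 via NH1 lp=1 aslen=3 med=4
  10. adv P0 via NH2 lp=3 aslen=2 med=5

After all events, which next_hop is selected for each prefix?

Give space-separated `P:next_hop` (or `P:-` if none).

Answer: P0:NH2 P1:NH3 P2:NH0

Derivation:
Op 1: best P0=- P1=- P2=NH4
Op 2: best P0=- P1=- P2=NH3
Op 3: best P0=- P1=NH1 P2=NH3
Op 4: best P0=- P1=NH1 P2=NH3
Op 5: best P0=- P1=NH1 P2=NH3
Op 6: best P0=- P1=NH1 P2=NH0
Op 7: best P0=- P1=NH1 P2=NH1
Op 8: best P0=- P1=NH3 P2=NH1
Op 9: best P0=- P1=NH3 P2=NH0
Op 10: best P0=NH2 P1=NH3 P2=NH0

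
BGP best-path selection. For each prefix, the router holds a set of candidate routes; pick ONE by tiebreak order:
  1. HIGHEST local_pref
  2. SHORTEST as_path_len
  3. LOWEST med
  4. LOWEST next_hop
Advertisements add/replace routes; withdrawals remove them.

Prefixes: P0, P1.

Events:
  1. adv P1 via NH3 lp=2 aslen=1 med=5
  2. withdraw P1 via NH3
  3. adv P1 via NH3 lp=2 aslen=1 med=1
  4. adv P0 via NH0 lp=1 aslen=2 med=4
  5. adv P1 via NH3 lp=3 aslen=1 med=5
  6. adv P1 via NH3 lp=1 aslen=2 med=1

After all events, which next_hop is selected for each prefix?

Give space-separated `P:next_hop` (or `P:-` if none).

Op 1: best P0=- P1=NH3
Op 2: best P0=- P1=-
Op 3: best P0=- P1=NH3
Op 4: best P0=NH0 P1=NH3
Op 5: best P0=NH0 P1=NH3
Op 6: best P0=NH0 P1=NH3

Answer: P0:NH0 P1:NH3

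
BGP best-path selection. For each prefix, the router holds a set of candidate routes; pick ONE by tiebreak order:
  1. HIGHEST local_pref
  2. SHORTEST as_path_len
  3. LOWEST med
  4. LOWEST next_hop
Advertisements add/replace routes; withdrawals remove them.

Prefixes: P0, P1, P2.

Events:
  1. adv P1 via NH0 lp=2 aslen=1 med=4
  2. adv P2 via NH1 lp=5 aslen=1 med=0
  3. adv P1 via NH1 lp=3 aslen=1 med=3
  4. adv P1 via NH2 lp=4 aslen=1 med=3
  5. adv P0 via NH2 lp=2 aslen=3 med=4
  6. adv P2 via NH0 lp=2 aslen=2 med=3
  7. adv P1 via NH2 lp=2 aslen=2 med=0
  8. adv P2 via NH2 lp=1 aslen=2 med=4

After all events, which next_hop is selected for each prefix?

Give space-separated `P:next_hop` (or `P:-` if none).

Answer: P0:NH2 P1:NH1 P2:NH1

Derivation:
Op 1: best P0=- P1=NH0 P2=-
Op 2: best P0=- P1=NH0 P2=NH1
Op 3: best P0=- P1=NH1 P2=NH1
Op 4: best P0=- P1=NH2 P2=NH1
Op 5: best P0=NH2 P1=NH2 P2=NH1
Op 6: best P0=NH2 P1=NH2 P2=NH1
Op 7: best P0=NH2 P1=NH1 P2=NH1
Op 8: best P0=NH2 P1=NH1 P2=NH1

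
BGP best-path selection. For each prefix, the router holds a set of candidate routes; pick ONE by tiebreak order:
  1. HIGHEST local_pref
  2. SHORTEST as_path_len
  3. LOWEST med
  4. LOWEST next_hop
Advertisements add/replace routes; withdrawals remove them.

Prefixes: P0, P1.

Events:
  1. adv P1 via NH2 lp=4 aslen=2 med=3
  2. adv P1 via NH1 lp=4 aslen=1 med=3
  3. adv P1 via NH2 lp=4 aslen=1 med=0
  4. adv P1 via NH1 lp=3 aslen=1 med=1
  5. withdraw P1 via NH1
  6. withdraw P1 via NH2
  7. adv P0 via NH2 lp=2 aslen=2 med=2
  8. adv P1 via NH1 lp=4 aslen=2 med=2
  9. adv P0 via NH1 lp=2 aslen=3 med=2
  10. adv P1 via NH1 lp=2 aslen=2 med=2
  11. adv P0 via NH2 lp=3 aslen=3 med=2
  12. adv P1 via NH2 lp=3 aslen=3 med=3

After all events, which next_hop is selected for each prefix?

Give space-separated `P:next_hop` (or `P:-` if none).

Op 1: best P0=- P1=NH2
Op 2: best P0=- P1=NH1
Op 3: best P0=- P1=NH2
Op 4: best P0=- P1=NH2
Op 5: best P0=- P1=NH2
Op 6: best P0=- P1=-
Op 7: best P0=NH2 P1=-
Op 8: best P0=NH2 P1=NH1
Op 9: best P0=NH2 P1=NH1
Op 10: best P0=NH2 P1=NH1
Op 11: best P0=NH2 P1=NH1
Op 12: best P0=NH2 P1=NH2

Answer: P0:NH2 P1:NH2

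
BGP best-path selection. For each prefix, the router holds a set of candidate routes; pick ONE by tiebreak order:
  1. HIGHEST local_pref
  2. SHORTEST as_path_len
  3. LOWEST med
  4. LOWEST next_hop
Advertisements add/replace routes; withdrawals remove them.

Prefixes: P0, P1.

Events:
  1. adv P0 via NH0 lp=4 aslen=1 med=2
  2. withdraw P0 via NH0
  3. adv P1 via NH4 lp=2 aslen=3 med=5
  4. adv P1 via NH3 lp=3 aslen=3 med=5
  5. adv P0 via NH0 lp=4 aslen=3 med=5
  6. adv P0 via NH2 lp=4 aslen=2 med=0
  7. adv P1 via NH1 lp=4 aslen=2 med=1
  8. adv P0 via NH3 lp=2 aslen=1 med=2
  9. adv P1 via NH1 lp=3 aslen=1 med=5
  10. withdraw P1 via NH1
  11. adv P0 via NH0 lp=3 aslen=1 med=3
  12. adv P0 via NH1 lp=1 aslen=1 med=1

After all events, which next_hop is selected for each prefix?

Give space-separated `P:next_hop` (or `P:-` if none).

Op 1: best P0=NH0 P1=-
Op 2: best P0=- P1=-
Op 3: best P0=- P1=NH4
Op 4: best P0=- P1=NH3
Op 5: best P0=NH0 P1=NH3
Op 6: best P0=NH2 P1=NH3
Op 7: best P0=NH2 P1=NH1
Op 8: best P0=NH2 P1=NH1
Op 9: best P0=NH2 P1=NH1
Op 10: best P0=NH2 P1=NH3
Op 11: best P0=NH2 P1=NH3
Op 12: best P0=NH2 P1=NH3

Answer: P0:NH2 P1:NH3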